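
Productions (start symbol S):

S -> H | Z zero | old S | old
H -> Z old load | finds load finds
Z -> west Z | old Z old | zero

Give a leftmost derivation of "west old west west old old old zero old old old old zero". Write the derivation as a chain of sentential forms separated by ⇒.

S ⇒ Z zero ⇒ west Z zero ⇒ west old Z old zero ⇒ west old west Z old zero ⇒ west old west west Z old zero ⇒ west old west west old Z old old zero ⇒ west old west west old old Z old old old zero ⇒ west old west west old old old Z old old old old zero ⇒ west old west west old old old zero old old old old zero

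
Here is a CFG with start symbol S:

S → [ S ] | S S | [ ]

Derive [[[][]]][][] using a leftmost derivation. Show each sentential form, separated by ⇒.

S⇒SS⇒SSS⇒[S]SS⇒[[S]]SS⇒[[SS]]SS⇒[[[]S]]SS⇒[[[][]]]SS⇒[[[][]]][]S⇒[[[][]]][][]

S ⇒ SS   [S → S S]
SS ⇒ SSS   [S → S S]
SSS ⇒ [S]SS   [S → [ S ]]
[S]SS ⇒ [[S]]SS   [S → [ S ]]
[[S]]SS ⇒ [[SS]]SS   [S → S S]
[[SS]]SS ⇒ [[[]S]]SS   [S → [ ]]
[[[]S]]SS ⇒ [[[][]]]SS   [S → [ ]]
[[[][]]]SS ⇒ [[[][]]][]S   [S → [ ]]
[[[][]]][]S ⇒ [[[][]]][][]   [S → [ ]]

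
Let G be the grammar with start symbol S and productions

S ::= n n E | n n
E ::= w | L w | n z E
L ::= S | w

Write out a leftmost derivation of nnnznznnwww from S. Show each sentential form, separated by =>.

S => nnE => nnnzE => nnnznzE => nnnznzLw => nnnznzSw => nnnznznnEw => nnnznznnLww => nnnznznnwww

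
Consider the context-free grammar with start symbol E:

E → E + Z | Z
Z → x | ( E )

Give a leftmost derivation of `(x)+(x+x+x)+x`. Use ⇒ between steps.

E ⇒ E+Z   [E → E + Z]
E+Z ⇒ E+Z+Z   [E → E + Z]
E+Z+Z ⇒ Z+Z+Z   [E → Z]
Z+Z+Z ⇒ (E)+Z+Z   [Z → ( E )]
(E)+Z+Z ⇒ (Z)+Z+Z   [E → Z]
(Z)+Z+Z ⇒ (x)+Z+Z   [Z → x]
(x)+Z+Z ⇒ (x)+(E)+Z   [Z → ( E )]
(x)+(E)+Z ⇒ (x)+(E+Z)+Z   [E → E + Z]
(x)+(E+Z)+Z ⇒ (x)+(E+Z+Z)+Z   [E → E + Z]
(x)+(E+Z+Z)+Z ⇒ (x)+(Z+Z+Z)+Z   [E → Z]
(x)+(Z+Z+Z)+Z ⇒ (x)+(x+Z+Z)+Z   [Z → x]
(x)+(x+Z+Z)+Z ⇒ (x)+(x+x+Z)+Z   [Z → x]
(x)+(x+x+Z)+Z ⇒ (x)+(x+x+x)+Z   [Z → x]
(x)+(x+x+x)+Z ⇒ (x)+(x+x+x)+x   [Z → x]

E ⇒ E+Z ⇒ E+Z+Z ⇒ Z+Z+Z ⇒ (E)+Z+Z ⇒ (Z)+Z+Z ⇒ (x)+Z+Z ⇒ (x)+(E)+Z ⇒ (x)+(E+Z)+Z ⇒ (x)+(E+Z+Z)+Z ⇒ (x)+(Z+Z+Z)+Z ⇒ (x)+(x+Z+Z)+Z ⇒ (x)+(x+x+Z)+Z ⇒ (x)+(x+x+x)+Z ⇒ (x)+(x+x+x)+x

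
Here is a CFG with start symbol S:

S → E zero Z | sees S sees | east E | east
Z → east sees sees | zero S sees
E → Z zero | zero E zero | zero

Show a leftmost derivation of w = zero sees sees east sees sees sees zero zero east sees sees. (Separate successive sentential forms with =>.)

S => E zero Z   [S → E zero Z]
E zero Z => Z zero zero Z   [E → Z zero]
Z zero zero Z => zero S sees zero zero Z   [Z → zero S sees]
zero S sees zero zero Z => zero sees S sees sees zero zero Z   [S → sees S sees]
zero sees S sees sees zero zero Z => zero sees sees S sees sees sees zero zero Z   [S → sees S sees]
zero sees sees S sees sees sees zero zero Z => zero sees sees east sees sees sees zero zero Z   [S → east]
zero sees sees east sees sees sees zero zero Z => zero sees sees east sees sees sees zero zero east sees sees   [Z → east sees sees]

S => E zero Z => Z zero zero Z => zero S sees zero zero Z => zero sees S sees sees zero zero Z => zero sees sees S sees sees sees zero zero Z => zero sees sees east sees sees sees zero zero Z => zero sees sees east sees sees sees zero zero east sees sees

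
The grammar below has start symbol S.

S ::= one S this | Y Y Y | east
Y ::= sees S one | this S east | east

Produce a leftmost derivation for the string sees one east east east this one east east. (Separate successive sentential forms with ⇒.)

S ⇒ Y Y Y   [S ::= Y Y Y]
Y Y Y ⇒ sees S one Y Y   [Y ::= sees S one]
sees S one Y Y ⇒ sees one S this one Y Y   [S ::= one S this]
sees one S this one Y Y ⇒ sees one Y Y Y this one Y Y   [S ::= Y Y Y]
sees one Y Y Y this one Y Y ⇒ sees one east Y Y this one Y Y   [Y ::= east]
sees one east Y Y this one Y Y ⇒ sees one east east Y this one Y Y   [Y ::= east]
sees one east east Y this one Y Y ⇒ sees one east east east this one Y Y   [Y ::= east]
sees one east east east this one Y Y ⇒ sees one east east east this one east Y   [Y ::= east]
sees one east east east this one east Y ⇒ sees one east east east this one east east   [Y ::= east]

S ⇒ Y Y Y ⇒ sees S one Y Y ⇒ sees one S this one Y Y ⇒ sees one Y Y Y this one Y Y ⇒ sees one east Y Y this one Y Y ⇒ sees one east east Y this one Y Y ⇒ sees one east east east this one Y Y ⇒ sees one east east east this one east Y ⇒ sees one east east east this one east east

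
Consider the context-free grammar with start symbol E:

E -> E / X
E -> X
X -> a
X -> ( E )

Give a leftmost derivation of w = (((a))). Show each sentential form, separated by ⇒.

E⇒X⇒(E)⇒(X)⇒((E))⇒((X))⇒(((E)))⇒(((X)))⇒(((a)))

E ⇒ X   [E -> X]
X ⇒ (E)   [X -> ( E )]
(E) ⇒ (X)   [E -> X]
(X) ⇒ ((E))   [X -> ( E )]
((E)) ⇒ ((X))   [E -> X]
((X)) ⇒ (((E)))   [X -> ( E )]
(((E))) ⇒ (((X)))   [E -> X]
(((X))) ⇒ (((a)))   [X -> a]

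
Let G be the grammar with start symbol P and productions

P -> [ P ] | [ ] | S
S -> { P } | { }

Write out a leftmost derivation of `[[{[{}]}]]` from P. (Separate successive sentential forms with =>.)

P=>[P]=>[[P]]=>[[S]]=>[[{P}]]=>[[{[P]}]]=>[[{[S]}]]=>[[{[{}]}]]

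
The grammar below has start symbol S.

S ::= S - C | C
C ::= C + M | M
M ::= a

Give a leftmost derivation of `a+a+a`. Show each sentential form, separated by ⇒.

S ⇒ C ⇒ C+M ⇒ C+M+M ⇒ M+M+M ⇒ a+M+M ⇒ a+a+M ⇒ a+a+a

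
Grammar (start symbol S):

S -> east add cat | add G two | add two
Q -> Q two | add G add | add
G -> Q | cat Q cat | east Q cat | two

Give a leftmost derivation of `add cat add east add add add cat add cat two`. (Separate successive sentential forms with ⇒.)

S ⇒ add G two   [S -> add G two]
add G two ⇒ add cat Q cat two   [G -> cat Q cat]
add cat Q cat two ⇒ add cat add G add cat two   [Q -> add G add]
add cat add G add cat two ⇒ add cat add east Q cat add cat two   [G -> east Q cat]
add cat add east Q cat add cat two ⇒ add cat add east add G add cat add cat two   [Q -> add G add]
add cat add east add G add cat add cat two ⇒ add cat add east add Q add cat add cat two   [G -> Q]
add cat add east add Q add cat add cat two ⇒ add cat add east add add add cat add cat two   [Q -> add]

S ⇒ add G two ⇒ add cat Q cat two ⇒ add cat add G add cat two ⇒ add cat add east Q cat add cat two ⇒ add cat add east add G add cat add cat two ⇒ add cat add east add Q add cat add cat two ⇒ add cat add east add add add cat add cat two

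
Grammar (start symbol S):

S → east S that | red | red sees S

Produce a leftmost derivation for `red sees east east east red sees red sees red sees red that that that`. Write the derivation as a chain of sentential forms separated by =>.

S => red sees S => red sees east S that => red sees east east S that that => red sees east east east S that that that => red sees east east east red sees S that that that => red sees east east east red sees red sees S that that that => red sees east east east red sees red sees red sees S that that that => red sees east east east red sees red sees red sees red that that that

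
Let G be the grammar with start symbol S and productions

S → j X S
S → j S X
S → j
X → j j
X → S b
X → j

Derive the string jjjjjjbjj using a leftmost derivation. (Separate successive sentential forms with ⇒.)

S ⇒ jSX   [S → j S X]
jSX ⇒ jjSXX   [S → j S X]
jjSXX ⇒ jjjXX   [S → j]
jjjXX ⇒ jjjSbX   [X → S b]
jjjSbX ⇒ jjjjXSbX   [S → j X S]
jjjjXSbX ⇒ jjjjjSbX   [X → j]
jjjjjSbX ⇒ jjjjjjbX   [S → j]
jjjjjjbX ⇒ jjjjjjbjj   [X → j j]

S ⇒ jSX ⇒ jjSXX ⇒ jjjXX ⇒ jjjSbX ⇒ jjjjXSbX ⇒ jjjjjSbX ⇒ jjjjjjbX ⇒ jjjjjjbjj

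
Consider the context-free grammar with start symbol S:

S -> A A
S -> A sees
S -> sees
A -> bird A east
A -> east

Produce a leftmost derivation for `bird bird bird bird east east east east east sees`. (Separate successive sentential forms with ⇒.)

S ⇒ A sees ⇒ bird A east sees ⇒ bird bird A east east sees ⇒ bird bird bird A east east east sees ⇒ bird bird bird bird A east east east east sees ⇒ bird bird bird bird east east east east east sees

S ⇒ A sees   [S -> A sees]
A sees ⇒ bird A east sees   [A -> bird A east]
bird A east sees ⇒ bird bird A east east sees   [A -> bird A east]
bird bird A east east sees ⇒ bird bird bird A east east east sees   [A -> bird A east]
bird bird bird A east east east sees ⇒ bird bird bird bird A east east east east sees   [A -> bird A east]
bird bird bird bird A east east east east sees ⇒ bird bird bird bird east east east east east sees   [A -> east]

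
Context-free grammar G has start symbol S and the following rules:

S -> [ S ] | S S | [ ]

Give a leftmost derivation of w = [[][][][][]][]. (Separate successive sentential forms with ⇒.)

S ⇒ SS   [S -> S S]
SS ⇒ [S]S   [S -> [ S ]]
[S]S ⇒ [SS]S   [S -> S S]
[SS]S ⇒ [SSS]S   [S -> S S]
[SSS]S ⇒ [SSSS]S   [S -> S S]
[SSSS]S ⇒ [SSSSS]S   [S -> S S]
[SSSSS]S ⇒ [[]SSSS]S   [S -> [ ]]
[[]SSSS]S ⇒ [[][]SSS]S   [S -> [ ]]
[[][]SSS]S ⇒ [[][][]SS]S   [S -> [ ]]
[[][][]SS]S ⇒ [[][][][]S]S   [S -> [ ]]
[[][][][]S]S ⇒ [[][][][][]]S   [S -> [ ]]
[[][][][][]]S ⇒ [[][][][][]][]   [S -> [ ]]

S⇒SS⇒[S]S⇒[SS]S⇒[SSS]S⇒[SSSS]S⇒[SSSSS]S⇒[[]SSSS]S⇒[[][]SSS]S⇒[[][][]SS]S⇒[[][][][]S]S⇒[[][][][][]]S⇒[[][][][][]][]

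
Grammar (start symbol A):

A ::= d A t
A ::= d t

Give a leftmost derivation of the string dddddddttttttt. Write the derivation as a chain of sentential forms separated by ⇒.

A ⇒ dAt   [A ::= d A t]
dAt ⇒ ddAtt   [A ::= d A t]
ddAtt ⇒ dddAttt   [A ::= d A t]
dddAttt ⇒ ddddAtttt   [A ::= d A t]
ddddAtttt ⇒ dddddAttttt   [A ::= d A t]
dddddAttttt ⇒ ddddddAtttttt   [A ::= d A t]
ddddddAtttttt ⇒ dddddddttttttt   [A ::= d t]

A ⇒ dAt ⇒ ddAtt ⇒ dddAttt ⇒ ddddAtttt ⇒ dddddAttttt ⇒ ddddddAtttttt ⇒ dddddddttttttt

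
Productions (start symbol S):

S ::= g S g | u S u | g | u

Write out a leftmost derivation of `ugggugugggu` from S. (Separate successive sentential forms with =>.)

S => uSu => ugSgu => uggSggu => ugggSgggu => uggguSugggu => ugggugugggu

S => uSu   [S ::= u S u]
uSu => ugSgu   [S ::= g S g]
ugSgu => uggSggu   [S ::= g S g]
uggSggu => ugggSgggu   [S ::= g S g]
ugggSgggu => uggguSugggu   [S ::= u S u]
uggguSugggu => ugggugugggu   [S ::= g]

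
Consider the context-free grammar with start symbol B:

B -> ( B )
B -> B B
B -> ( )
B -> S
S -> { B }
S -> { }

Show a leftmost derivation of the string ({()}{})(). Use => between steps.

B => BB   [B -> B B]
BB => (B)B   [B -> ( B )]
(B)B => (BB)B   [B -> B B]
(BB)B => (SB)B   [B -> S]
(SB)B => ({B}B)B   [S -> { B }]
({B}B)B => ({()}B)B   [B -> ( )]
({()}B)B => ({()}S)B   [B -> S]
({()}S)B => ({()}{})B   [S -> { }]
({()}{})B => ({()}{})()   [B -> ( )]

B => BB => (B)B => (BB)B => (SB)B => ({B}B)B => ({()}B)B => ({()}S)B => ({()}{})B => ({()}{})()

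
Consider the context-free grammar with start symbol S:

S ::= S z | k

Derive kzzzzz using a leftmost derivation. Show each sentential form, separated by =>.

S => Sz   [S ::= S z]
Sz => Szz   [S ::= S z]
Szz => Szzz   [S ::= S z]
Szzz => Szzzz   [S ::= S z]
Szzzz => Szzzzz   [S ::= S z]
Szzzzz => kzzzzz   [S ::= k]

S => Sz => Szz => Szzz => Szzzz => Szzzzz => kzzzzz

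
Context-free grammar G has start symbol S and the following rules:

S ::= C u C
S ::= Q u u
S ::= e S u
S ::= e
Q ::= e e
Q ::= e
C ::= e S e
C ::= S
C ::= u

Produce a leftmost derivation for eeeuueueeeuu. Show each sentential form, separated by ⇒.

S⇒CuC⇒eSeuC⇒eQuueuC⇒eeeuueuC⇒eeeuueuS⇒eeeuueueSu⇒eeeuueueeSuu⇒eeeuueueeeuu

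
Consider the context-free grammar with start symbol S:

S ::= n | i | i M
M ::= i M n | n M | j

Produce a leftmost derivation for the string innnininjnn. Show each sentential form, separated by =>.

S => iM => inM => innM => innnM => innniMn => innninMn => innniniMnn => innnininMnn => innnininjnn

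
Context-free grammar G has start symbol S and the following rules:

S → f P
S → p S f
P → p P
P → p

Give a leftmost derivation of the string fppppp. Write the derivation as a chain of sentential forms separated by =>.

S => fP   [S → f P]
fP => fpP   [P → p P]
fpP => fppP   [P → p P]
fppP => fpppP   [P → p P]
fpppP => fppppP   [P → p P]
fppppP => fppppp   [P → p]

S => fP => fpP => fppP => fpppP => fppppP => fppppp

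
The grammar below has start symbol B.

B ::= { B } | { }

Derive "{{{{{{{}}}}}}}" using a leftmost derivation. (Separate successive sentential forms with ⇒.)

B⇒{B}⇒{{B}}⇒{{{B}}}⇒{{{{B}}}}⇒{{{{{B}}}}}⇒{{{{{{B}}}}}}⇒{{{{{{{}}}}}}}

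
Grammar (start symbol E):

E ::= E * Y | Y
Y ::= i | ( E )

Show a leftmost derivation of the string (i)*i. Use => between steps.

E => E*Y => Y*Y => (E)*Y => (Y)*Y => (i)*Y => (i)*i

E => E*Y   [E ::= E * Y]
E*Y => Y*Y   [E ::= Y]
Y*Y => (E)*Y   [Y ::= ( E )]
(E)*Y => (Y)*Y   [E ::= Y]
(Y)*Y => (i)*Y   [Y ::= i]
(i)*Y => (i)*i   [Y ::= i]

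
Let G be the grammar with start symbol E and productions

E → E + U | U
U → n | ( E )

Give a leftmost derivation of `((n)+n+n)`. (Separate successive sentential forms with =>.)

E=>U=>(E)=>(E+U)=>(E+U+U)=>(U+U+U)=>((E)+U+U)=>((U)+U+U)=>((n)+U+U)=>((n)+n+U)=>((n)+n+n)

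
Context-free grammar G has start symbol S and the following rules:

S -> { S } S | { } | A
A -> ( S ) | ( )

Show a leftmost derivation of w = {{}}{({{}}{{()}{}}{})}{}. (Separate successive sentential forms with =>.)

S => {S}S => {{}}S => {{}}{S}S => {{}}{A}S => {{}}{(S)}S => {{}}{({S}S)}S => {{}}{({{}}S)}S => {{}}{({{}}{S}S)}S => {{}}{({{}}{{S}S}S)}S => {{}}{({{}}{{A}S}S)}S => {{}}{({{}}{{()}S}S)}S => {{}}{({{}}{{()}{}}S)}S => {{}}{({{}}{{()}{}}{})}S => {{}}{({{}}{{()}{}}{})}{}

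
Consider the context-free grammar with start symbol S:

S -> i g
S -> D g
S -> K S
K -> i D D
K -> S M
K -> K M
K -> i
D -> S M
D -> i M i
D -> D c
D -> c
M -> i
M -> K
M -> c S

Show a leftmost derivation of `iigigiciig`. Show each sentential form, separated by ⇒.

S ⇒ KS ⇒ KMS ⇒ iDDMS ⇒ iSMDMS ⇒ iDgMDMS ⇒ iSMgMDMS ⇒ iigMgMDMS ⇒ iigigMDMS ⇒ iigigiDMS ⇒ iigigicMS ⇒ iigigiciS ⇒ iigigiciig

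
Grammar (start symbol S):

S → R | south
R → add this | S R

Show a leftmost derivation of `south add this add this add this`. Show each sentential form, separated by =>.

S => R => S R => south R => south S R => south R R => south S R R => south R R R => south add this R R => south add this add this R => south add this add this add this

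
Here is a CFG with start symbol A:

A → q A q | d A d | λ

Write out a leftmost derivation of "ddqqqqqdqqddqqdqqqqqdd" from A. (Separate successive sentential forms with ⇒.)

A⇒dAd⇒ddAdd⇒ddqAqdd⇒ddqqAqqdd⇒ddqqqAqqqdd⇒ddqqqqAqqqqdd⇒ddqqqqqAqqqqqdd⇒ddqqqqqdAdqqqqqdd⇒ddqqqqqdqAqdqqqqqdd⇒ddqqqqqdqqAqqdqqqqqdd⇒ddqqqqqdqqdAdqqdqqqqqdd⇒ddqqqqqdqqddqqdqqqqqdd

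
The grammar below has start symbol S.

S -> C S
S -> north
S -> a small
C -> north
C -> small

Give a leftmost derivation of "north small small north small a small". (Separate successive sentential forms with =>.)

S => C S => north S => north C S => north small S => north small C S => north small small S => north small small C S => north small small north S => north small small north C S => north small small north small S => north small small north small a small

S => C S   [S -> C S]
C S => north S   [C -> north]
north S => north C S   [S -> C S]
north C S => north small S   [C -> small]
north small S => north small C S   [S -> C S]
north small C S => north small small S   [C -> small]
north small small S => north small small C S   [S -> C S]
north small small C S => north small small north S   [C -> north]
north small small north S => north small small north C S   [S -> C S]
north small small north C S => north small small north small S   [C -> small]
north small small north small S => north small small north small a small   [S -> a small]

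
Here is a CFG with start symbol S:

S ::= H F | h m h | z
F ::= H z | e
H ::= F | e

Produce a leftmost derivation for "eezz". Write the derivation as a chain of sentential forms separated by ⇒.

S ⇒ HF ⇒ eF ⇒ eHz ⇒ eFz ⇒ eHzz ⇒ eFzz ⇒ eezz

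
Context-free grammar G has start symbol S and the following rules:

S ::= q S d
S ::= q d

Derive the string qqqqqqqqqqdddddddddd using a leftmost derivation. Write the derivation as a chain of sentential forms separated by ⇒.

S ⇒ qSd   [S ::= q S d]
qSd ⇒ qqSdd   [S ::= q S d]
qqSdd ⇒ qqqSddd   [S ::= q S d]
qqqSddd ⇒ qqqqSdddd   [S ::= q S d]
qqqqSdddd ⇒ qqqqqSddddd   [S ::= q S d]
qqqqqSddddd ⇒ qqqqqqSdddddd   [S ::= q S d]
qqqqqqSdddddd ⇒ qqqqqqqSddddddd   [S ::= q S d]
qqqqqqqSddddddd ⇒ qqqqqqqqSdddddddd   [S ::= q S d]
qqqqqqqqSdddddddd ⇒ qqqqqqqqqSddddddddd   [S ::= q S d]
qqqqqqqqqSddddddddd ⇒ qqqqqqqqqqdddddddddd   [S ::= q d]

S⇒qSd⇒qqSdd⇒qqqSddd⇒qqqqSdddd⇒qqqqqSddddd⇒qqqqqqSdddddd⇒qqqqqqqSddddddd⇒qqqqqqqqSdddddddd⇒qqqqqqqqqSddddddddd⇒qqqqqqqqqqdddddddddd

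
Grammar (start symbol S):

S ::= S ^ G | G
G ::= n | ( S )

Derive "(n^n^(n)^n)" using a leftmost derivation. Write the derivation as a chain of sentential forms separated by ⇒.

S ⇒ G   [S ::= G]
G ⇒ (S)   [G ::= ( S )]
(S) ⇒ (S^G)   [S ::= S ^ G]
(S^G) ⇒ (S^G^G)   [S ::= S ^ G]
(S^G^G) ⇒ (S^G^G^G)   [S ::= S ^ G]
(S^G^G^G) ⇒ (G^G^G^G)   [S ::= G]
(G^G^G^G) ⇒ (n^G^G^G)   [G ::= n]
(n^G^G^G) ⇒ (n^n^G^G)   [G ::= n]
(n^n^G^G) ⇒ (n^n^(S)^G)   [G ::= ( S )]
(n^n^(S)^G) ⇒ (n^n^(G)^G)   [S ::= G]
(n^n^(G)^G) ⇒ (n^n^(n)^G)   [G ::= n]
(n^n^(n)^G) ⇒ (n^n^(n)^n)   [G ::= n]

S ⇒ G ⇒ (S) ⇒ (S^G) ⇒ (S^G^G) ⇒ (S^G^G^G) ⇒ (G^G^G^G) ⇒ (n^G^G^G) ⇒ (n^n^G^G) ⇒ (n^n^(S)^G) ⇒ (n^n^(G)^G) ⇒ (n^n^(n)^G) ⇒ (n^n^(n)^n)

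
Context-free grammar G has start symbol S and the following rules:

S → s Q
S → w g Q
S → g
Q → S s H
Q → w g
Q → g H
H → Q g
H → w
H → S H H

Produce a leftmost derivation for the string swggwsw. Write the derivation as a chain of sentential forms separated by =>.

S => sQ => sSsH => swgQsH => swggHsH => swggwsH => swggwsw

S => sQ   [S → s Q]
sQ => sSsH   [Q → S s H]
sSsH => swgQsH   [S → w g Q]
swgQsH => swggHsH   [Q → g H]
swggHsH => swggwsH   [H → w]
swggwsH => swggwsw   [H → w]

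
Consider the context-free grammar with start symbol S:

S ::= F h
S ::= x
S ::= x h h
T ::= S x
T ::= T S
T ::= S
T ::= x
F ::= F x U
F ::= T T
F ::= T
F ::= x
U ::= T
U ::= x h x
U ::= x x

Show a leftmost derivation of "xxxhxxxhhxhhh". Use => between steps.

S => Fh   [S ::= F h]
Fh => TTh   [F ::= T T]
TTh => TSTh   [T ::= T S]
TSTh => TSSTh   [T ::= T S]
TSSTh => SxSSTh   [T ::= S x]
SxSSTh => FhxSSTh   [S ::= F h]
FhxSSTh => TThxSSTh   [F ::= T T]
TThxSSTh => SxThxSSTh   [T ::= S x]
SxThxSSTh => xxThxSSTh   [S ::= x]
xxThxSSTh => xxxhxSSTh   [T ::= x]
xxxhxSSTh => xxxhxxSTh   [S ::= x]
xxxhxxSTh => xxxhxxxhhTh   [S ::= x h h]
xxxhxxxhhTh => xxxhxxxhhSh   [T ::= S]
xxxhxxxhhSh => xxxhxxxhhxhhh   [S ::= x h h]

S => Fh => TTh => TSTh => TSSTh => SxSSTh => FhxSSTh => TThxSSTh => SxThxSSTh => xxThxSSTh => xxxhxSSTh => xxxhxxSTh => xxxhxxxhhTh => xxxhxxxhhSh => xxxhxxxhhxhhh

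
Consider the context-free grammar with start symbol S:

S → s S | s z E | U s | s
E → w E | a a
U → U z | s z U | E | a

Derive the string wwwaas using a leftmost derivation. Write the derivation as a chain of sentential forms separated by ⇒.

S⇒Us⇒Es⇒wEs⇒wwEs⇒wwwEs⇒wwwaas

S ⇒ Us   [S → U s]
Us ⇒ Es   [U → E]
Es ⇒ wEs   [E → w E]
wEs ⇒ wwEs   [E → w E]
wwEs ⇒ wwwEs   [E → w E]
wwwEs ⇒ wwwaas   [E → a a]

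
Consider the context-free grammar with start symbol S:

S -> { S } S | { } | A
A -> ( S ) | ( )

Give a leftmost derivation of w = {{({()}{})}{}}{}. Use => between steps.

S => {S}S   [S -> { S } S]
{S}S => {{S}S}S   [S -> { S } S]
{{S}S}S => {{A}S}S   [S -> A]
{{A}S}S => {{(S)}S}S   [A -> ( S )]
{{(S)}S}S => {{({S}S)}S}S   [S -> { S } S]
{{({S}S)}S}S => {{({A}S)}S}S   [S -> A]
{{({A}S)}S}S => {{({()}S)}S}S   [A -> ( )]
{{({()}S)}S}S => {{({()}{})}S}S   [S -> { }]
{{({()}{})}S}S => {{({()}{})}{}}S   [S -> { }]
{{({()}{})}{}}S => {{({()}{})}{}}{}   [S -> { }]

S => {S}S => {{S}S}S => {{A}S}S => {{(S)}S}S => {{({S}S)}S}S => {{({A}S)}S}S => {{({()}S)}S}S => {{({()}{})}S}S => {{({()}{})}{}}S => {{({()}{})}{}}{}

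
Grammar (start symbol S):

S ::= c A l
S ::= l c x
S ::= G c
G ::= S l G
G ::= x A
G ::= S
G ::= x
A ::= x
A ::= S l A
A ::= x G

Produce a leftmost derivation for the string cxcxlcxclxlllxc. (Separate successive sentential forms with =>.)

S => Gc   [S ::= G c]
Gc => SlGc   [G ::= S l G]
SlGc => cAllGc   [S ::= c A l]
cAllGc => cxGllGc   [A ::= x G]
cxGllGc => cxSllGc   [G ::= S]
cxSllGc => cxcAlllGc   [S ::= c A l]
cxcAlllGc => cxcxGlllGc   [A ::= x G]
cxcxGlllGc => cxcxSlGlllGc   [G ::= S l G]
cxcxSlGlllGc => cxcxGclGlllGc   [S ::= G c]
cxcxGclGlllGc => cxcxSclGlllGc   [G ::= S]
cxcxSclGlllGc => cxcxlcxclGlllGc   [S ::= l c x]
cxcxlcxclGlllGc => cxcxlcxclxlllGc   [G ::= x]
cxcxlcxclxlllGc => cxcxlcxclxlllxc   [G ::= x]

S => Gc => SlGc => cAllGc => cxGllGc => cxSllGc => cxcAlllGc => cxcxGlllGc => cxcxSlGlllGc => cxcxGclGlllGc => cxcxSclGlllGc => cxcxlcxclGlllGc => cxcxlcxclxlllGc => cxcxlcxclxlllxc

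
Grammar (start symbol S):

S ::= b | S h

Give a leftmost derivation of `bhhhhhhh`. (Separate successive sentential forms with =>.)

S => Sh => Shh => Shhh => Shhhh => Shhhhh => Shhhhhh => Shhhhhhh => bhhhhhhh

S => Sh   [S ::= S h]
Sh => Shh   [S ::= S h]
Shh => Shhh   [S ::= S h]
Shhh => Shhhh   [S ::= S h]
Shhhh => Shhhhh   [S ::= S h]
Shhhhh => Shhhhhh   [S ::= S h]
Shhhhhh => Shhhhhhh   [S ::= S h]
Shhhhhhh => bhhhhhhh   [S ::= b]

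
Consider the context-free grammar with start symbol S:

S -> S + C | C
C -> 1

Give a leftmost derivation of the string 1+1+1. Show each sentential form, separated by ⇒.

S ⇒ S+C ⇒ S+C+C ⇒ C+C+C ⇒ 1+C+C ⇒ 1+1+C ⇒ 1+1+1

S ⇒ S+C   [S -> S + C]
S+C ⇒ S+C+C   [S -> S + C]
S+C+C ⇒ C+C+C   [S -> C]
C+C+C ⇒ 1+C+C   [C -> 1]
1+C+C ⇒ 1+1+C   [C -> 1]
1+1+C ⇒ 1+1+1   [C -> 1]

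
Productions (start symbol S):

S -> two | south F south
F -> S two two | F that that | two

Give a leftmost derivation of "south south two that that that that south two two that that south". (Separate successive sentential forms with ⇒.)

S ⇒ south F south ⇒ south F that that south ⇒ south S two two that that south ⇒ south south F south two two that that south ⇒ south south F that that south two two that that south ⇒ south south F that that that that south two two that that south ⇒ south south two that that that that south two two that that south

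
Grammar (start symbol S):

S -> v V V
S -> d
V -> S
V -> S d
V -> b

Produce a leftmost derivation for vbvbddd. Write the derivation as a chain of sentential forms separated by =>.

S => vVV => vbV => vbSd => vbvVVd => vbvbVd => vbvbSdd => vbvbddd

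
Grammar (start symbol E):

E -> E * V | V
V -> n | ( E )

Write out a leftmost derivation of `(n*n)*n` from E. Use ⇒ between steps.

E ⇒ E*V   [E -> E * V]
E*V ⇒ V*V   [E -> V]
V*V ⇒ (E)*V   [V -> ( E )]
(E)*V ⇒ (E*V)*V   [E -> E * V]
(E*V)*V ⇒ (V*V)*V   [E -> V]
(V*V)*V ⇒ (n*V)*V   [V -> n]
(n*V)*V ⇒ (n*n)*V   [V -> n]
(n*n)*V ⇒ (n*n)*n   [V -> n]

E ⇒ E*V ⇒ V*V ⇒ (E)*V ⇒ (E*V)*V ⇒ (V*V)*V ⇒ (n*V)*V ⇒ (n*n)*V ⇒ (n*n)*n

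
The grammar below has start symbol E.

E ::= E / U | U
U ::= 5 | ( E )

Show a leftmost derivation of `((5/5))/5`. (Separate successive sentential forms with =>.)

E => E/U => U/U => (E)/U => (U)/U => ((E))/U => ((E/U))/U => ((U/U))/U => ((5/U))/U => ((5/5))/U => ((5/5))/5

E => E/U   [E ::= E / U]
E/U => U/U   [E ::= U]
U/U => (E)/U   [U ::= ( E )]
(E)/U => (U)/U   [E ::= U]
(U)/U => ((E))/U   [U ::= ( E )]
((E))/U => ((E/U))/U   [E ::= E / U]
((E/U))/U => ((U/U))/U   [E ::= U]
((U/U))/U => ((5/U))/U   [U ::= 5]
((5/U))/U => ((5/5))/U   [U ::= 5]
((5/5))/U => ((5/5))/5   [U ::= 5]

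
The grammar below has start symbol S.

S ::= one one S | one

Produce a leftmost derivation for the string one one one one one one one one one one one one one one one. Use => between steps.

S => one one S => one one one one S => one one one one one one S => one one one one one one one one S => one one one one one one one one one one S => one one one one one one one one one one one one S => one one one one one one one one one one one one one one S => one one one one one one one one one one one one one one one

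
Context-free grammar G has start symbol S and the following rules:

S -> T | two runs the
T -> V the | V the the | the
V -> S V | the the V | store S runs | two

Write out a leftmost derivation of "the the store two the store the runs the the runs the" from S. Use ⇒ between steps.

S ⇒ T   [S -> T]
T ⇒ V the   [T -> V the]
V the ⇒ the the V the   [V -> the the V]
the the V the ⇒ the the store S runs the   [V -> store S runs]
the the store S runs the ⇒ the the store T runs the   [S -> T]
the the store T runs the ⇒ the the store V the the runs the   [T -> V the the]
the the store V the the runs the ⇒ the the store S V the the runs the   [V -> S V]
the the store S V the the runs the ⇒ the the store T V the the runs the   [S -> T]
the the store T V the the runs the ⇒ the the store V the V the the runs the   [T -> V the]
the the store V the V the the runs the ⇒ the the store two the V the the runs the   [V -> two]
the the store two the V the the runs the ⇒ the the store two the store S runs the the runs the   [V -> store S runs]
the the store two the store S runs the the runs the ⇒ the the store two the store T runs the the runs the   [S -> T]
the the store two the store T runs the the runs the ⇒ the the store two the store the runs the the runs the   [T -> the]

S ⇒ T ⇒ V the ⇒ the the V the ⇒ the the store S runs the ⇒ the the store T runs the ⇒ the the store V the the runs the ⇒ the the store S V the the runs the ⇒ the the store T V the the runs the ⇒ the the store V the V the the runs the ⇒ the the store two the V the the runs the ⇒ the the store two the store S runs the the runs the ⇒ the the store two the store T runs the the runs the ⇒ the the store two the store the runs the the runs the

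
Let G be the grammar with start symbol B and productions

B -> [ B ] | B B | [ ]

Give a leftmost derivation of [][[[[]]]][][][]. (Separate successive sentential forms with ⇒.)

B ⇒ BB   [B -> B B]
BB ⇒ BBB   [B -> B B]
BBB ⇒ BBBB   [B -> B B]
BBBB ⇒ BBBBB   [B -> B B]
BBBBB ⇒ []BBBB   [B -> [ ]]
[]BBBB ⇒ [][B]BBB   [B -> [ B ]]
[][B]BBB ⇒ [][[B]]BBB   [B -> [ B ]]
[][[B]]BBB ⇒ [][[[B]]]BBB   [B -> [ B ]]
[][[[B]]]BBB ⇒ [][[[[]]]]BBB   [B -> [ ]]
[][[[[]]]]BBB ⇒ [][[[[]]]][]BB   [B -> [ ]]
[][[[[]]]][]BB ⇒ [][[[[]]]][][]B   [B -> [ ]]
[][[[[]]]][][]B ⇒ [][[[[]]]][][][]   [B -> [ ]]

B⇒BB⇒BBB⇒BBBB⇒BBBBB⇒[]BBBB⇒[][B]BBB⇒[][[B]]BBB⇒[][[[B]]]BBB⇒[][[[[]]]]BBB⇒[][[[[]]]][]BB⇒[][[[[]]]][][]B⇒[][[[[]]]][][][]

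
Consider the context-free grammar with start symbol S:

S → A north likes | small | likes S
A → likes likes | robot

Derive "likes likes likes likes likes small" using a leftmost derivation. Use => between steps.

S => likes S => likes likes S => likes likes likes S => likes likes likes likes S => likes likes likes likes likes S => likes likes likes likes likes small

S => likes S   [S → likes S]
likes S => likes likes S   [S → likes S]
likes likes S => likes likes likes S   [S → likes S]
likes likes likes S => likes likes likes likes S   [S → likes S]
likes likes likes likes S => likes likes likes likes likes S   [S → likes S]
likes likes likes likes likes S => likes likes likes likes likes small   [S → small]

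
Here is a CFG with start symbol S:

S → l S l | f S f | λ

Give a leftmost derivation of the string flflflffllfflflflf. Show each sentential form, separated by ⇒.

S⇒fSf⇒flSlf⇒flfSflf⇒flflSlflf⇒flflfSflflf⇒flflflSlflflf⇒flflflfSflflflf⇒flflflffSfflflflf⇒flflflfflSlfflflflf⇒flflflffllfflflflf

S ⇒ fSf   [S → f S f]
fSf ⇒ flSlf   [S → l S l]
flSlf ⇒ flfSflf   [S → f S f]
flfSflf ⇒ flflSlflf   [S → l S l]
flflSlflf ⇒ flflfSflflf   [S → f S f]
flflfSflflf ⇒ flflflSlflflf   [S → l S l]
flflflSlflflf ⇒ flflflfSflflflf   [S → f S f]
flflflfSflflflf ⇒ flflflffSfflflflf   [S → f S f]
flflflffSfflflflf ⇒ flflflfflSlfflflflf   [S → l S l]
flflflfflSlfflflflf ⇒ flflflffllfflflflf   [S → λ]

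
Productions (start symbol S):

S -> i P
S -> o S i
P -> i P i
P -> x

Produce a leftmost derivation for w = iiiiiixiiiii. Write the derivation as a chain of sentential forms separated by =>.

S => iP => iiPi => iiiPii => iiiiPiii => iiiiiPiiii => iiiiiiPiiiii => iiiiiixiiiii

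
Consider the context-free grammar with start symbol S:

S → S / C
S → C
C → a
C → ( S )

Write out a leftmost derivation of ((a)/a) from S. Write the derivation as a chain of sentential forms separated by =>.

S => C => (S) => (S/C) => (C/C) => ((S)/C) => ((C)/C) => ((a)/C) => ((a)/a)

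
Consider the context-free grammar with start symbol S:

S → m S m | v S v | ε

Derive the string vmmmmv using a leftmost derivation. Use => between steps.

S => vSv   [S → v S v]
vSv => vmSmv   [S → m S m]
vmSmv => vmmSmmv   [S → m S m]
vmmSmmv => vmmmmv   [S → ε]

S => vSv => vmSmv => vmmSmmv => vmmmmv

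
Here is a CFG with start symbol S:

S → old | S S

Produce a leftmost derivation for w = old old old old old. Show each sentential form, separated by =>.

S => S S => S S S => old S S => old S S S => old old S S => old old S S S => old old old S S => old old old old S => old old old old old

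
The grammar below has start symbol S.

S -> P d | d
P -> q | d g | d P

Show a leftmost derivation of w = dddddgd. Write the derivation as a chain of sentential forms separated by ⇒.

S⇒Pd⇒dPd⇒ddPd⇒dddPd⇒ddddPd⇒dddddgd

S ⇒ Pd   [S -> P d]
Pd ⇒ dPd   [P -> d P]
dPd ⇒ ddPd   [P -> d P]
ddPd ⇒ dddPd   [P -> d P]
dddPd ⇒ ddddPd   [P -> d P]
ddddPd ⇒ dddddgd   [P -> d g]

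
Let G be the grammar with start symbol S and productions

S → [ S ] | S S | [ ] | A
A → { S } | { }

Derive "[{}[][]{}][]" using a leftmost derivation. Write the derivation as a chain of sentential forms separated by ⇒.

S ⇒ SS ⇒ [S]S ⇒ [SS]S ⇒ [SSS]S ⇒ [ASS]S ⇒ [{}SS]S ⇒ [{}SSS]S ⇒ [{}[]SS]S ⇒ [{}[][]S]S ⇒ [{}[][]A]S ⇒ [{}[][]{}]S ⇒ [{}[][]{}][]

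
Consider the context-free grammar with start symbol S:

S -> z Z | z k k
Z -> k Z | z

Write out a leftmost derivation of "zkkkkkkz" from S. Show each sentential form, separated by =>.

S=>zZ=>zkZ=>zkkZ=>zkkkZ=>zkkkkZ=>zkkkkkZ=>zkkkkkkZ=>zkkkkkkz

S => zZ   [S -> z Z]
zZ => zkZ   [Z -> k Z]
zkZ => zkkZ   [Z -> k Z]
zkkZ => zkkkZ   [Z -> k Z]
zkkkZ => zkkkkZ   [Z -> k Z]
zkkkkZ => zkkkkkZ   [Z -> k Z]
zkkkkkZ => zkkkkkkZ   [Z -> k Z]
zkkkkkkZ => zkkkkkkz   [Z -> z]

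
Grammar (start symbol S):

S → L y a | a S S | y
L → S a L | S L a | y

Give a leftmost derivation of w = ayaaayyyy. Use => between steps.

S => aSS   [S → a S S]
aSS => ayS   [S → y]
ayS => ayaSS   [S → a S S]
ayaSS => ayaaSSS   [S → a S S]
ayaaSSS => ayaaaSSSS   [S → a S S]
ayaaaSSSS => ayaaaySSS   [S → y]
ayaaaySSS => ayaaayySS   [S → y]
ayaaayySS => ayaaayyyS   [S → y]
ayaaayyyS => ayaaayyyy   [S → y]

S => aSS => ayS => ayaSS => ayaaSSS => ayaaaSSSS => ayaaaySSS => ayaaayySS => ayaaayyyS => ayaaayyyy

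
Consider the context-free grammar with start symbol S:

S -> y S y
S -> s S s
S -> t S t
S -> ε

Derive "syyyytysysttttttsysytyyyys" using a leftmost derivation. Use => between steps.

S => sSs => sySys => syySyys => syyySyyys => syyyySyyyys => syyyytStyyyys => syyyytySytyyyys => syyyytysSsytyyyys => syyyytysySysytyyyys => syyyytysysSsysytyyyys => syyyytysystStsysytyyyys => syyyytysysttSttsysytyyyys => syyyytysystttStttsysytyyyys => syyyytysysttttttsysytyyyys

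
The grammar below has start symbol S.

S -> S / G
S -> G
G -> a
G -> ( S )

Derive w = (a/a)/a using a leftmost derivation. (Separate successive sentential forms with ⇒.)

S ⇒ S/G ⇒ G/G ⇒ (S)/G ⇒ (S/G)/G ⇒ (G/G)/G ⇒ (a/G)/G ⇒ (a/a)/G ⇒ (a/a)/a

S ⇒ S/G   [S -> S / G]
S/G ⇒ G/G   [S -> G]
G/G ⇒ (S)/G   [G -> ( S )]
(S)/G ⇒ (S/G)/G   [S -> S / G]
(S/G)/G ⇒ (G/G)/G   [S -> G]
(G/G)/G ⇒ (a/G)/G   [G -> a]
(a/G)/G ⇒ (a/a)/G   [G -> a]
(a/a)/G ⇒ (a/a)/a   [G -> a]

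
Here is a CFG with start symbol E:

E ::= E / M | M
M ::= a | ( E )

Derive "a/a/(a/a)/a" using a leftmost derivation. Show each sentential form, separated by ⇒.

E⇒E/M⇒E/M/M⇒E/M/M/M⇒M/M/M/M⇒a/M/M/M⇒a/a/M/M⇒a/a/(E)/M⇒a/a/(E/M)/M⇒a/a/(M/M)/M⇒a/a/(a/M)/M⇒a/a/(a/a)/M⇒a/a/(a/a)/a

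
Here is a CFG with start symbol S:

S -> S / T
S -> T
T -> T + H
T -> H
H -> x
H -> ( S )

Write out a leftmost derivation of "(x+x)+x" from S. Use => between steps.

S => T => T+H => H+H => (S)+H => (T)+H => (T+H)+H => (H+H)+H => (x+H)+H => (x+x)+H => (x+x)+x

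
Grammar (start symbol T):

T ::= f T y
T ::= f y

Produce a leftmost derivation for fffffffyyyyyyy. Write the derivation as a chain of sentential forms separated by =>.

T => fTy   [T ::= f T y]
fTy => ffTyy   [T ::= f T y]
ffTyy => fffTyyy   [T ::= f T y]
fffTyyy => ffffTyyyy   [T ::= f T y]
ffffTyyyy => fffffTyyyyy   [T ::= f T y]
fffffTyyyyy => ffffffTyyyyyy   [T ::= f T y]
ffffffTyyyyyy => fffffffyyyyyyy   [T ::= f y]

T => fTy => ffTyy => fffTyyy => ffffTyyyy => fffffTyyyyy => ffffffTyyyyyy => fffffffyyyyyyy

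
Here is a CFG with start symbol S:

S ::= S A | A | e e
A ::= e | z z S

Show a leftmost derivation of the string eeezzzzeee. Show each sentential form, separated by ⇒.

S ⇒ SA   [S ::= S A]
SA ⇒ SAA   [S ::= S A]
SAA ⇒ SAAA   [S ::= S A]
SAAA ⇒ eeAAA   [S ::= e e]
eeAAA ⇒ eeeAA   [A ::= e]
eeeAA ⇒ eeezzSA   [A ::= z z S]
eeezzSA ⇒ eeezzAA   [S ::= A]
eeezzAA ⇒ eeezzzzSA   [A ::= z z S]
eeezzzzSA ⇒ eeezzzzeeA   [S ::= e e]
eeezzzzeeA ⇒ eeezzzzeee   [A ::= e]

S ⇒ SA ⇒ SAA ⇒ SAAA ⇒ eeAAA ⇒ eeeAA ⇒ eeezzSA ⇒ eeezzAA ⇒ eeezzzzSA ⇒ eeezzzzeeA ⇒ eeezzzzeee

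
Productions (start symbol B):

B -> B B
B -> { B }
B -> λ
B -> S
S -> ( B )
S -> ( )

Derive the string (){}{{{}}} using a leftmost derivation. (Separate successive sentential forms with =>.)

B => BB   [B -> B B]
BB => SB   [B -> S]
SB => ()B   [S -> ( )]
()B => ()BB   [B -> B B]
()BB => (){B}B   [B -> { B }]
(){B}B => (){}B   [B -> λ]
(){}B => (){}{B}   [B -> { B }]
(){}{B} => (){}{{B}}   [B -> { B }]
(){}{{B}} => (){}{{{B}}}   [B -> { B }]
(){}{{{B}}} => (){}{{{}}}   [B -> λ]

B=>BB=>SB=>()B=>()BB=>(){B}B=>(){}B=>(){}{B}=>(){}{{B}}=>(){}{{{B}}}=>(){}{{{}}}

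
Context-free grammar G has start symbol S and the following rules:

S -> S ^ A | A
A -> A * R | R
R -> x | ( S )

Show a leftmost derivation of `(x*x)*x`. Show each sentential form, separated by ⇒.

S ⇒ A ⇒ A*R ⇒ R*R ⇒ (S)*R ⇒ (A)*R ⇒ (A*R)*R ⇒ (R*R)*R ⇒ (x*R)*R ⇒ (x*x)*R ⇒ (x*x)*x

S ⇒ A   [S -> A]
A ⇒ A*R   [A -> A * R]
A*R ⇒ R*R   [A -> R]
R*R ⇒ (S)*R   [R -> ( S )]
(S)*R ⇒ (A)*R   [S -> A]
(A)*R ⇒ (A*R)*R   [A -> A * R]
(A*R)*R ⇒ (R*R)*R   [A -> R]
(R*R)*R ⇒ (x*R)*R   [R -> x]
(x*R)*R ⇒ (x*x)*R   [R -> x]
(x*x)*R ⇒ (x*x)*x   [R -> x]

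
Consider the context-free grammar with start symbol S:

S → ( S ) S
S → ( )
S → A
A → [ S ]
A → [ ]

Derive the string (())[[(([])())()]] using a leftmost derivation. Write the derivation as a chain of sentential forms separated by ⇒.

S ⇒ (S)S   [S → ( S ) S]
(S)S ⇒ (())S   [S → ( )]
(())S ⇒ (())A   [S → A]
(())A ⇒ (())[S]   [A → [ S ]]
(())[S] ⇒ (())[A]   [S → A]
(())[A] ⇒ (())[[S]]   [A → [ S ]]
(())[[S]] ⇒ (())[[(S)S]]   [S → ( S ) S]
(())[[(S)S]] ⇒ (())[[((S)S)S]]   [S → ( S ) S]
(())[[((S)S)S]] ⇒ (())[[((A)S)S]]   [S → A]
(())[[((A)S)S]] ⇒ (())[[(([])S)S]]   [A → [ ]]
(())[[(([])S)S]] ⇒ (())[[(([])())S]]   [S → ( )]
(())[[(([])())S]] ⇒ (())[[(([])())()]]   [S → ( )]

S⇒(S)S⇒(())S⇒(())A⇒(())[S]⇒(())[A]⇒(())[[S]]⇒(())[[(S)S]]⇒(())[[((S)S)S]]⇒(())[[((A)S)S]]⇒(())[[(([])S)S]]⇒(())[[(([])())S]]⇒(())[[(([])())()]]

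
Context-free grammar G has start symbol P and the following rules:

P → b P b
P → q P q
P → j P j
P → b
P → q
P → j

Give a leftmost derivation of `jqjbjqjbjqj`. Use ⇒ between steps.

P ⇒ jPj ⇒ jqPqj ⇒ jqjPjqj ⇒ jqjbPbjqj ⇒ jqjbjPjbjqj ⇒ jqjbjqjbjqj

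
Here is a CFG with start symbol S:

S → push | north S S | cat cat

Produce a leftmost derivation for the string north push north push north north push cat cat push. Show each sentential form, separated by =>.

S => north S S => north push S => north push north S S => north push north push S => north push north push north S S => north push north push north north S S S => north push north push north north push S S => north push north push north north push cat cat S => north push north push north north push cat cat push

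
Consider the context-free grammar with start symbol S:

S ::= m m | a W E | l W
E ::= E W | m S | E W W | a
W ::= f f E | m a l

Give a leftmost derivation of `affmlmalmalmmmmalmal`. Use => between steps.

S => aWE   [S ::= a W E]
aWE => affEE   [W ::= f f E]
affEE => affEWE   [E ::= E W]
affEWE => affmSWE   [E ::= m S]
affmSWE => affmlWWE   [S ::= l W]
affmlWWE => affmlmalWE   [W ::= m a l]
affmlmalWE => affmlmalmalE   [W ::= m a l]
affmlmalmalE => affmlmalmalEWW   [E ::= E W W]
affmlmalmalEWW => affmlmalmalmSWW   [E ::= m S]
affmlmalmalmSWW => affmlmalmalmmmWW   [S ::= m m]
affmlmalmalmmmWW => affmlmalmalmmmmalW   [W ::= m a l]
affmlmalmalmmmmalW => affmlmalmalmmmmalmal   [W ::= m a l]

S=>aWE=>affEE=>affEWE=>affmSWE=>affmlWWE=>affmlmalWE=>affmlmalmalE=>affmlmalmalEWW=>affmlmalmalmSWW=>affmlmalmalmmmWW=>affmlmalmalmmmmalW=>affmlmalmalmmmmalmal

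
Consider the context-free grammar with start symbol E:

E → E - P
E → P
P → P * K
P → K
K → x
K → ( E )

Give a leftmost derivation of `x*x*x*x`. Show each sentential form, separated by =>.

E => P   [E → P]
P => P*K   [P → P * K]
P*K => P*K*K   [P → P * K]
P*K*K => P*K*K*K   [P → P * K]
P*K*K*K => K*K*K*K   [P → K]
K*K*K*K => x*K*K*K   [K → x]
x*K*K*K => x*x*K*K   [K → x]
x*x*K*K => x*x*x*K   [K → x]
x*x*x*K => x*x*x*x   [K → x]

E=>P=>P*K=>P*K*K=>P*K*K*K=>K*K*K*K=>x*K*K*K=>x*x*K*K=>x*x*x*K=>x*x*x*x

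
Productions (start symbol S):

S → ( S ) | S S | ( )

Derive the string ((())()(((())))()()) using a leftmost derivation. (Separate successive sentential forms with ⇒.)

S ⇒ (S)   [S → ( S )]
(S) ⇒ (SS)   [S → S S]
(SS) ⇒ (SSS)   [S → S S]
(SSS) ⇒ (SSSS)   [S → S S]
(SSSS) ⇒ ((S)SSS)   [S → ( S )]
((S)SSS) ⇒ ((())SSS)   [S → ( )]
((())SSS) ⇒ ((())()SS)   [S → ( )]
((())()SS) ⇒ ((())()SSS)   [S → S S]
((())()SSS) ⇒ ((())()(S)SS)   [S → ( S )]
((())()(S)SS) ⇒ ((())()((S))SS)   [S → ( S )]
((())()((S))SS) ⇒ ((())()(((S)))SS)   [S → ( S )]
((())()(((S)))SS) ⇒ ((())()(((())))SS)   [S → ( )]
((())()(((())))SS) ⇒ ((())()(((())))()S)   [S → ( )]
((())()(((())))()S) ⇒ ((())()(((())))()())   [S → ( )]

S ⇒ (S) ⇒ (SS) ⇒ (SSS) ⇒ (SSSS) ⇒ ((S)SSS) ⇒ ((())SSS) ⇒ ((())()SS) ⇒ ((())()SSS) ⇒ ((())()(S)SS) ⇒ ((())()((S))SS) ⇒ ((())()(((S)))SS) ⇒ ((())()(((())))SS) ⇒ ((())()(((())))()S) ⇒ ((())()(((())))()())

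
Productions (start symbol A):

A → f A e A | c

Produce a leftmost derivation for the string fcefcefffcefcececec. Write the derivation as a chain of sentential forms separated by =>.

A => fAeA => fceA => fcefAeA => fcefceA => fcefcefAeA => fcefceffAeAeA => fcefcefffAeAeAeA => fcefcefffceAeAeA => fcefcefffcefAeAeAeA => fcefcefffcefceAeAeA => fcefcefffcefceceAeA => fcefcefffcefcececeA => fcefcefffcefcececec

A => fAeA   [A → f A e A]
fAeA => fceA   [A → c]
fceA => fcefAeA   [A → f A e A]
fcefAeA => fcefceA   [A → c]
fcefceA => fcefcefAeA   [A → f A e A]
fcefcefAeA => fcefceffAeAeA   [A → f A e A]
fcefceffAeAeA => fcefcefffAeAeAeA   [A → f A e A]
fcefcefffAeAeAeA => fcefcefffceAeAeA   [A → c]
fcefcefffceAeAeA => fcefcefffcefAeAeAeA   [A → f A e A]
fcefcefffcefAeAeAeA => fcefcefffcefceAeAeA   [A → c]
fcefcefffcefceAeAeA => fcefcefffcefceceAeA   [A → c]
fcefcefffcefceceAeA => fcefcefffcefcececeA   [A → c]
fcefcefffcefcececeA => fcefcefffcefcececec   [A → c]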